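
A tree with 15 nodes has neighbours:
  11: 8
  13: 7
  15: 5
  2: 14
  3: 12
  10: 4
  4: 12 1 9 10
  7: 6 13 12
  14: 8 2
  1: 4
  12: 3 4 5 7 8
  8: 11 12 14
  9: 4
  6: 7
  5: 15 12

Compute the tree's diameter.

BFS from 2 reaches 15 last, at distance 5; BFS from 15 confirms no node is farther.
Path: 2–14–8–12–5–15.

5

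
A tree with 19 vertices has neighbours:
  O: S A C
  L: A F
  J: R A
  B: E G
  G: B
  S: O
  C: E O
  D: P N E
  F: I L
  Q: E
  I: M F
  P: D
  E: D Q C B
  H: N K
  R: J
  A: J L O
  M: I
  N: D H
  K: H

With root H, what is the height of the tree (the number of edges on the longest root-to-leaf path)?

The longest root-to-leaf path is H-N-D-E-C-O-A-L-F-I-M (10 edges).

10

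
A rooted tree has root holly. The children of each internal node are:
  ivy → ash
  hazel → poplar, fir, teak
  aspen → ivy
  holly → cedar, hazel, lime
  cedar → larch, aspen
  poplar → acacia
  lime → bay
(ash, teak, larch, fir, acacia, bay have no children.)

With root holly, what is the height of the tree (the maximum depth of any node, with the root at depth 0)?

A deepest node is ash, reached by holly–cedar–aspen–ivy–ash.
That path has 4 edges, so the height is 4.

4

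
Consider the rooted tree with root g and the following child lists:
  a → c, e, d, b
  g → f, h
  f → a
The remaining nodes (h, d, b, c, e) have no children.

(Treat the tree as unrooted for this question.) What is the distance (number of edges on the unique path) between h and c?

4

Walking from h: h - g - f - a - c. Length 4.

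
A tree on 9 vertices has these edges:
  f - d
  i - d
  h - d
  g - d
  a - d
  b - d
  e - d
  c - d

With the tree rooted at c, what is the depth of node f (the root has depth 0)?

2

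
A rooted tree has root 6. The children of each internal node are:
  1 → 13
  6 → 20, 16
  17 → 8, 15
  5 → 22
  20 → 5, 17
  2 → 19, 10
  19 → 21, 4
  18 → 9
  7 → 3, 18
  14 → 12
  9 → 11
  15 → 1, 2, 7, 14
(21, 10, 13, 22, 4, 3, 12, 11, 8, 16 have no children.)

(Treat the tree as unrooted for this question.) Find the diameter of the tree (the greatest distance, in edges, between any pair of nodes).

BFS from 16 reaches 11 last, at distance 8; BFS from 11 confirms no node is farther.
Path: 16–6–20–17–15–7–18–9–11.

8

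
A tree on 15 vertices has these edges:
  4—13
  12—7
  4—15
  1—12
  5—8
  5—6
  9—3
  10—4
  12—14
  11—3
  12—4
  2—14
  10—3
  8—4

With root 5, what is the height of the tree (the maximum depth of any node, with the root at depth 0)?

A deepest node is 11, reached by 5-8-4-10-3-11.
That path has 5 edges, so the height is 5.

5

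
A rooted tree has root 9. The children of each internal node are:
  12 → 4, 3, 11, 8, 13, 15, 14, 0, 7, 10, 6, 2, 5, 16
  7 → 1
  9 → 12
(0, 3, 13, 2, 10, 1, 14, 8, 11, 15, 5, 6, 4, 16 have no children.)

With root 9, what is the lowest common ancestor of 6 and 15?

12

Path 6→root: 6 12 9; path 15→root: 15 12 9.
First common node: 12.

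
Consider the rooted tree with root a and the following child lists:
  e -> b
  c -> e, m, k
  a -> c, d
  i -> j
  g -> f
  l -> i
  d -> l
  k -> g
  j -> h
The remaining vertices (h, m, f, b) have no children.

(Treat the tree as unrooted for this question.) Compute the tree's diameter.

9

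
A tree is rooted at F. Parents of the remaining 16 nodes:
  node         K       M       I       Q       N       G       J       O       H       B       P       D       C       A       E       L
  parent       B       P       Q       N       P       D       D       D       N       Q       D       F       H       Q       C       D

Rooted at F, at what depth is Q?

4

F → D → P → N → Q — 4 edges.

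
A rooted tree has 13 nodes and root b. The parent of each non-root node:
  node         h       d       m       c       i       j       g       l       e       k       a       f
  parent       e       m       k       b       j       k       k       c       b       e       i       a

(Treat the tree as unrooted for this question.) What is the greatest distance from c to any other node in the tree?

The node farthest from c is f, via c–b–e–k–j–i–a–f — 7 edges.

7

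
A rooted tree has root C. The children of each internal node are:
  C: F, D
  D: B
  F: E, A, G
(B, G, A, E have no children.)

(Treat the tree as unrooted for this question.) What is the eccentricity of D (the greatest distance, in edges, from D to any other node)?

3

The node farthest from D is G (A, E also at distance 3), via D–C–F–G — 3 edges.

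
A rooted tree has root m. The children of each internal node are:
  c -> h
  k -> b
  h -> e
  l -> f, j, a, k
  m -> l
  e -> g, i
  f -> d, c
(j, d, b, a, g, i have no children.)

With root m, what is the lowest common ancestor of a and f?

a's ancestor chain is a, l, m and f's is f, l, m; they first meet at l.

l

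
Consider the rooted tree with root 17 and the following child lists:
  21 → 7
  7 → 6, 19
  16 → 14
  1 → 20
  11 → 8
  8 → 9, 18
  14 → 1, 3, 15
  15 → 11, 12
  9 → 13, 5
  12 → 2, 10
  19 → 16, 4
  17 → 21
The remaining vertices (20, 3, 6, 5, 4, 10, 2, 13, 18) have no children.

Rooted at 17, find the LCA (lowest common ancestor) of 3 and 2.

Path 3→root: 3 14 16 19 7 21 17; path 2→root: 2 12 15 14 16 19 7 21 17.
First common node: 14.

14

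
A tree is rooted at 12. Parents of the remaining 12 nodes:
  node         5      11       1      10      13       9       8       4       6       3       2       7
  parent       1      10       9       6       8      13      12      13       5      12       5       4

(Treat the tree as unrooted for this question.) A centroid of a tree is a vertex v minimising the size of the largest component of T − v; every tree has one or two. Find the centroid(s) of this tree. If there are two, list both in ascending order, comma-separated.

9

Delete 9: the remaining components have sizes 6, 6. Max 6 ≤ 6, so 9 is a centroid.
Every other node leaves some component of size > 6, so the centroid is unique.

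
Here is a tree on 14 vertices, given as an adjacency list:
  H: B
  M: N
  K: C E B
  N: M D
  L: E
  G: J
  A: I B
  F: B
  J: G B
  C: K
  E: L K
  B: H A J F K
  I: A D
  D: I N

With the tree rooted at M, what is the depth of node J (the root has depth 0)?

M–N–D–I–A–B–J — 6 edges.

6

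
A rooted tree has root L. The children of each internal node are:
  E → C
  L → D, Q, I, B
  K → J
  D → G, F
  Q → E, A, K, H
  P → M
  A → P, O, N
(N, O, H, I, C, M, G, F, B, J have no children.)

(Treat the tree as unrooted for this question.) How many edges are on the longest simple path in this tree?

6

Starting from F, a farthest node is M at distance 6.
One longest path: F-D-L-Q-A-P-M.
So the diameter is 6.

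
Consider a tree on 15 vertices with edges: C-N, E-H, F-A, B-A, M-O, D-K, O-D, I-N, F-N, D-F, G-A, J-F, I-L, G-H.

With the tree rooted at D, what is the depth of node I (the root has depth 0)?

Path from D to I: D–F–N–I, which has 3 edges.

3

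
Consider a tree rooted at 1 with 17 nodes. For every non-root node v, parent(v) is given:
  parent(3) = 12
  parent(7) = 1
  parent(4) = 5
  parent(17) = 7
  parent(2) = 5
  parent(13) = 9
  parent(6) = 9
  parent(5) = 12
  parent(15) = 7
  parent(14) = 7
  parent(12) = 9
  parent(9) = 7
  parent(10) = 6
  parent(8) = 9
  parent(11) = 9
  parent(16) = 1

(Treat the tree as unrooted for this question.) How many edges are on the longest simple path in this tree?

BFS from 2 reaches 16 last, at distance 6; BFS from 16 confirms no node is farther.
Path: 2 – 5 – 12 – 9 – 7 – 1 – 16.

6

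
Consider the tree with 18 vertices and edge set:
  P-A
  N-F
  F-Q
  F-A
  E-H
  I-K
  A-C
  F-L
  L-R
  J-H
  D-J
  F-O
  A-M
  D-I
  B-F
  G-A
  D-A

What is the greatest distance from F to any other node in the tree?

5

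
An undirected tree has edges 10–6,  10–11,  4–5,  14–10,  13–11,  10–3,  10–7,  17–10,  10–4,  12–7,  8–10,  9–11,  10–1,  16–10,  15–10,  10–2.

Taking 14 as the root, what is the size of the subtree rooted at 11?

Descendants of 11 (including itself): 11, 13, 9. That's 3.

3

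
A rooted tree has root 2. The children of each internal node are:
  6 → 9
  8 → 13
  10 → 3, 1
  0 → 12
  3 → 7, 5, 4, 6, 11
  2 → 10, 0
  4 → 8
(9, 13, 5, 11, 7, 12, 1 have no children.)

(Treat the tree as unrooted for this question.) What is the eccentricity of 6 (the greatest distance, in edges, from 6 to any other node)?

5

A farthest node from 6 is 12.
The path 6 – 3 – 10 – 2 – 0 – 12 has 5 edges.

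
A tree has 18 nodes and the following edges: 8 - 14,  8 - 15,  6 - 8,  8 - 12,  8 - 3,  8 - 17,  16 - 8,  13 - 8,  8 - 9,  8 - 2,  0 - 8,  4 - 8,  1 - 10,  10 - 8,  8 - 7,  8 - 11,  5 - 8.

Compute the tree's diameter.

3

A longest path is 1 – 10 – 8 – 7, with 3 edges.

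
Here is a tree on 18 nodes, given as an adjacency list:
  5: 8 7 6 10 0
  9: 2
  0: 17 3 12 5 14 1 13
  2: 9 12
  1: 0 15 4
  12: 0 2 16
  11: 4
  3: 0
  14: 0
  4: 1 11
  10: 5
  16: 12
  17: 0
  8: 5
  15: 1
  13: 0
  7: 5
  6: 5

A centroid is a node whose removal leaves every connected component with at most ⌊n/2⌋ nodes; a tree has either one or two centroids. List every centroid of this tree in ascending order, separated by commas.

Delete 0: the remaining components have sizes 5, 4, 4, 1, 1, 1, 1. Max 5 ≤ 9, so 0 is a centroid.
Every other node leaves some component of size > 9, so the centroid is unique.

0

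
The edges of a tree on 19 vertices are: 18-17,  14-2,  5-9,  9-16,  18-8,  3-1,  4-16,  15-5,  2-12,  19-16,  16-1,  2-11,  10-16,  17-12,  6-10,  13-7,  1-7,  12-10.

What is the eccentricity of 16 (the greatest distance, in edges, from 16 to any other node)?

A farthest node from 16 is 8.
The path 16–10–12–17–18–8 has 5 edges.

5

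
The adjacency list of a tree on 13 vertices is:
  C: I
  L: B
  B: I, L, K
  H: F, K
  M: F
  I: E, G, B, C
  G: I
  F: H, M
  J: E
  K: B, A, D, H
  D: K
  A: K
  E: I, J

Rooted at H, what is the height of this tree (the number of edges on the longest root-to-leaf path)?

5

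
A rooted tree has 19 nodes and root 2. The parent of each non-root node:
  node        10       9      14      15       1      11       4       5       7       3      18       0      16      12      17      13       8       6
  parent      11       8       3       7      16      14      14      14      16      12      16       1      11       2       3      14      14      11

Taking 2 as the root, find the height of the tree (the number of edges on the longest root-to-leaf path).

The longest root-to-leaf path is 2-12-3-14-11-16-7-15 (7 edges).

7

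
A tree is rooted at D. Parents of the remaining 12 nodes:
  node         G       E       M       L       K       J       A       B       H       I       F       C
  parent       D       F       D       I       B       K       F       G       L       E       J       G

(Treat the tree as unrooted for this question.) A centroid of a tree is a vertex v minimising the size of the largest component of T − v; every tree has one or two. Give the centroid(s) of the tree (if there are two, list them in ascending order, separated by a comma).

Removing J splits the tree into components of sizes 6, 6; the largest is 6 ≤ ⌊13/2⌋ = 6.
Every other node leaves some component of size > 6, so the centroid is unique.

J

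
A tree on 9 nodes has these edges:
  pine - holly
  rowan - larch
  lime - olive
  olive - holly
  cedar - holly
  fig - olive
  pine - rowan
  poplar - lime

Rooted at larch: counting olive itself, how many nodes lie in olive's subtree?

4

olive's subtree: {olive, fig, lime, poplar}, size 4.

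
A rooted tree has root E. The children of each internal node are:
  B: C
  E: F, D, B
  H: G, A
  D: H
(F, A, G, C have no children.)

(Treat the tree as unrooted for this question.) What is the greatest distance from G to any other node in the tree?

5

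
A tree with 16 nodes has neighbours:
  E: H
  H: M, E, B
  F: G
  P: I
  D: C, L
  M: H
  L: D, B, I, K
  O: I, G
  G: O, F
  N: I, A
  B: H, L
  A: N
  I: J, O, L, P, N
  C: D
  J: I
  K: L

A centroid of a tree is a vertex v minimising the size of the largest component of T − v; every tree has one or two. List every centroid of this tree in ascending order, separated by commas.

I, L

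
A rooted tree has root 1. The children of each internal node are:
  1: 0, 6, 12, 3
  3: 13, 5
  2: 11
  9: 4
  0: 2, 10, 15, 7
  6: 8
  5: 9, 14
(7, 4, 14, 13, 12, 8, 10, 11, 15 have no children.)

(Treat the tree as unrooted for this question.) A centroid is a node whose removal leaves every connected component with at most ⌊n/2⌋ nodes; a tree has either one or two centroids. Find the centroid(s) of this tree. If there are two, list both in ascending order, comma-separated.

Removing 1 splits the tree into components of sizes 6, 6, 2, 1; the largest is 6 ≤ ⌊16/2⌋ = 8.
Every other node leaves some component of size > 8, so the centroid is unique.

1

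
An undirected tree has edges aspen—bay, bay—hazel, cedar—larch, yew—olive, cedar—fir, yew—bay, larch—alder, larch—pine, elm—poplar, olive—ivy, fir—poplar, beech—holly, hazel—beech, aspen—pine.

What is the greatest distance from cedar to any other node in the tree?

7

The node farthest from cedar is holly (ivy also at distance 7), via cedar – larch – pine – aspen – bay – hazel – beech – holly — 7 edges.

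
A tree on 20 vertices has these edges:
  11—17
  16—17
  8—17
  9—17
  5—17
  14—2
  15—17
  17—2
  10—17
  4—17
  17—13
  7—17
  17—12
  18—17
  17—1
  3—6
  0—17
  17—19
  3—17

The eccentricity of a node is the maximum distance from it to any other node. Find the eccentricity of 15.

A farthest node from 15 is 14 (6 also at distance 3).
The path 15 – 17 – 2 – 14 has 3 edges.

3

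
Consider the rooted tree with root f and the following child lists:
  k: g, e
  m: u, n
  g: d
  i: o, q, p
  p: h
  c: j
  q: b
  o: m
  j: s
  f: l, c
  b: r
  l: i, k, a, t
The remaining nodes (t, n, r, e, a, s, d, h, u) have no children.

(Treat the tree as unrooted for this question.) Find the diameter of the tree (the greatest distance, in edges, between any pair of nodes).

8

BFS from s reaches n last, at distance 8; BFS from n confirms no node is farther.
Path: s – j – c – f – l – i – o – m – n.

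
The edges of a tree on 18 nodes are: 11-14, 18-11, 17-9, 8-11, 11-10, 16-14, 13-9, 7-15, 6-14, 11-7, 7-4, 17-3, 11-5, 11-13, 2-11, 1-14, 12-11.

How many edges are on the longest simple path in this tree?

BFS from 16 reaches 3 last, at distance 6; BFS from 3 confirms no node is farther.
Path: 16 – 14 – 11 – 13 – 9 – 17 – 3.

6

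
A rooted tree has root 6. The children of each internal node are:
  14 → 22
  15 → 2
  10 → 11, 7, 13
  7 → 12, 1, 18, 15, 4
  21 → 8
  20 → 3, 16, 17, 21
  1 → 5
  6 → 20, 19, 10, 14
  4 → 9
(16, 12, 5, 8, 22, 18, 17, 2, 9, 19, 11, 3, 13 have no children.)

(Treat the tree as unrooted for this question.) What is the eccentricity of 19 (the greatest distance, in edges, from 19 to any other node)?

5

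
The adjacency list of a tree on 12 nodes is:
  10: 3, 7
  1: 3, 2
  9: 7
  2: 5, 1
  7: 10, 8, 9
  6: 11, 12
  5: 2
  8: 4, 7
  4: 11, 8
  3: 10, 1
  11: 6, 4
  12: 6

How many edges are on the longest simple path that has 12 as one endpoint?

10

Distances from 12 peak at 10, attained at 5.
12–6–11–4–8–7–10–3–1–2–5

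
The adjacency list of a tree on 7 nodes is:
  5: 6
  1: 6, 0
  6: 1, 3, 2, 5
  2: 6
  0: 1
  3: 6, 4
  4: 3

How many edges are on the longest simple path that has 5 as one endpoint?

3

A farthest node from 5 is 0 (4 also at distance 3).
The path 5–6–1–0 has 3 edges.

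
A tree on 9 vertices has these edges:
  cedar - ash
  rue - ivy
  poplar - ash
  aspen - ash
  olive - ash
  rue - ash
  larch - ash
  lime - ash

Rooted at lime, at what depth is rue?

2

Path from lime to rue: lime – ash – rue, which has 2 edges.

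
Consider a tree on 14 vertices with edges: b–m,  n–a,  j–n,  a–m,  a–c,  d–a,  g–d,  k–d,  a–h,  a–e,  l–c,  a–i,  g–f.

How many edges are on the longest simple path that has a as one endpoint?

3

A farthest node from a is f.
The path a–d–g–f has 3 edges.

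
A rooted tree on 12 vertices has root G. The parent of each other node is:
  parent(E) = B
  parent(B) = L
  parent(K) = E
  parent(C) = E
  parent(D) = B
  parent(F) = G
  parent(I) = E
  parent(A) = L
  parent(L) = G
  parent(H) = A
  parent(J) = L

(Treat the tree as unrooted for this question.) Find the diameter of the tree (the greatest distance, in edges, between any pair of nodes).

5

Starting from C, a farthest node is F at distance 5.
One longest path: C - E - B - L - G - F.
So the diameter is 5.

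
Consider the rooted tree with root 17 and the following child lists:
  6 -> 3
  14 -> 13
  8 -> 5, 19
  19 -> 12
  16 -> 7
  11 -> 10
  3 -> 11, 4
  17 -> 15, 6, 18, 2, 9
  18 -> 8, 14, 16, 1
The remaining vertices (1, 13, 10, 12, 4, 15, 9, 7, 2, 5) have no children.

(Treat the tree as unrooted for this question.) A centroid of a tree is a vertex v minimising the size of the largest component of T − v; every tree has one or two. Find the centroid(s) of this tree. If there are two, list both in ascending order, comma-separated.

If 18 is removed the pieces have sizes 9, 4, 2, 2, 1, all ≤ ⌊19/2⌋ = 9.
No neighbour of 18 does as well, so 18 is the unique centroid.

18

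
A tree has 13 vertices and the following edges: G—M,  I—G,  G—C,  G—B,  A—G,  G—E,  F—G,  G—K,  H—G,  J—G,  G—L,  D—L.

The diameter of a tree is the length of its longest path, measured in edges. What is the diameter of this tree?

BFS from D reaches I last, at distance 3; BFS from I confirms no node is farther.
Path: D–L–G–I.

3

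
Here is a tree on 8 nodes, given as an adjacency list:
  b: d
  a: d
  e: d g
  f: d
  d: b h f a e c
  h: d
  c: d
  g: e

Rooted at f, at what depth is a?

2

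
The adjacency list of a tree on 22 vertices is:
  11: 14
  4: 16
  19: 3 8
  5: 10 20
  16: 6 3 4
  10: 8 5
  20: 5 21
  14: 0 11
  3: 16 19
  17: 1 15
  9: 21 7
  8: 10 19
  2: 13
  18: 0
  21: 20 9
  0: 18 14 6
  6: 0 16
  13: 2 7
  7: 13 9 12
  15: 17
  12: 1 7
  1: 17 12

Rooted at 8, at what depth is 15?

10

Climbing from 15 to the root: 15 – 17 – 1 – 12 – 7 – 9 – 21 – 20 – 5 – 10 – 8. That's 10 steps.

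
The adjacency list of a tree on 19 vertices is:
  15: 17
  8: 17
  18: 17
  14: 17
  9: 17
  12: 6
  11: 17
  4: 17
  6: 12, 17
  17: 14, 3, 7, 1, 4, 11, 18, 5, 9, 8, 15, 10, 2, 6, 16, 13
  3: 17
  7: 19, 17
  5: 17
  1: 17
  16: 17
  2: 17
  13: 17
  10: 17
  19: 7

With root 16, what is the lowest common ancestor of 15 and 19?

17

15's ancestor chain is 15, 17, 16 and 19's is 19, 7, 17, 16; they first meet at 17.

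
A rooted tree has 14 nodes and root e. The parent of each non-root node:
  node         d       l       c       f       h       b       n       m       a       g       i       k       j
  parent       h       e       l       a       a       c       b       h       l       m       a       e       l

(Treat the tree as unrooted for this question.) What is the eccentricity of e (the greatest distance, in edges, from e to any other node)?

5

Distances from e peak at 5, attained at g.
e–l–a–h–m–g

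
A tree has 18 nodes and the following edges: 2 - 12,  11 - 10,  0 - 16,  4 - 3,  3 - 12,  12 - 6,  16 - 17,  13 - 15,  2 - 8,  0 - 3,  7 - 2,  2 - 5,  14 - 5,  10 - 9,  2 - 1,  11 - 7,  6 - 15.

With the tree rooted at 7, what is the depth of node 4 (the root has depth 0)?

4

7 → 2 → 12 → 3 → 4 — 4 edges.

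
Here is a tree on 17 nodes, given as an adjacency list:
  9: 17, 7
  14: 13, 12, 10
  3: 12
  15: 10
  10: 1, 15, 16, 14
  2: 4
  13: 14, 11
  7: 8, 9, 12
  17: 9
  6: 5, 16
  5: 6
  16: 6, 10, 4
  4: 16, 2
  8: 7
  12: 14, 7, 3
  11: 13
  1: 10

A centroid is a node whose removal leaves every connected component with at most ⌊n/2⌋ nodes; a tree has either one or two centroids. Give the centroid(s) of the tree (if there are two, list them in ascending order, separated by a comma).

14

Removing 14 splits the tree into components of sizes 8, 6, 2; the largest is 8 ≤ ⌊17/2⌋ = 8.
No neighbour of 14 does as well, so 14 is the unique centroid.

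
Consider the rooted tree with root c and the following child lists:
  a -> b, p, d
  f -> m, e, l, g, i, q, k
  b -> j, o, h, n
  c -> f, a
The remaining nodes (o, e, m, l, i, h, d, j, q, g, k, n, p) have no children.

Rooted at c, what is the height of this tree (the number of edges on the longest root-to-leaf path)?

3

A deepest node is o, reached by c-a-b-o.
That path has 3 edges, so the height is 3.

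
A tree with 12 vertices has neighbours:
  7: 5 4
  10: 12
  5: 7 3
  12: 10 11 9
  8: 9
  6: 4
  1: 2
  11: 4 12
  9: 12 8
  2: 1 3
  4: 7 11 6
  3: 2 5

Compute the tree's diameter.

Starting from 8, a farthest node is 1 at distance 9.
One longest path: 8 - 9 - 12 - 11 - 4 - 7 - 5 - 3 - 2 - 1.
So the diameter is 9.

9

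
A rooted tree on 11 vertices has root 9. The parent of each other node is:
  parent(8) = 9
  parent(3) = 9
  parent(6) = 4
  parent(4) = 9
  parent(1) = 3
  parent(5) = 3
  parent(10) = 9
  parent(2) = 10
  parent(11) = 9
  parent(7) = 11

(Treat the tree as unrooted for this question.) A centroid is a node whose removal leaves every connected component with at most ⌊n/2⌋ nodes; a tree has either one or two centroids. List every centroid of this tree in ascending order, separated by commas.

Delete 9: the remaining components have sizes 3, 2, 2, 2, 1. Max 3 ≤ 5, so 9 is a centroid.
Every other node leaves some component of size > 5, so the centroid is unique.

9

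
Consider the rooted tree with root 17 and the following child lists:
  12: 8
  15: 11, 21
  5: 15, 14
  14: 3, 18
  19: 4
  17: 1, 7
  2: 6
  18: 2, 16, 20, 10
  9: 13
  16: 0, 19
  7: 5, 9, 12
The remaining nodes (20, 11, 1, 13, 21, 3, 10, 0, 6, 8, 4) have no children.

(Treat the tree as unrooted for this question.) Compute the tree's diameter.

8

BFS from 4 reaches 13 last, at distance 8; BFS from 13 confirms no node is farther.
Path: 4–19–16–18–14–5–7–9–13.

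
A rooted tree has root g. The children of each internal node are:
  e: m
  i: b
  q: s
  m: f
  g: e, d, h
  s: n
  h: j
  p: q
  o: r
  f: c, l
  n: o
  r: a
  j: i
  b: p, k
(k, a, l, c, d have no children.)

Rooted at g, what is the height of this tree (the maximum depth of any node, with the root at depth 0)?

11

The longest root-to-leaf path is g → h → j → i → b → p → q → s → n → o → r → a (11 edges).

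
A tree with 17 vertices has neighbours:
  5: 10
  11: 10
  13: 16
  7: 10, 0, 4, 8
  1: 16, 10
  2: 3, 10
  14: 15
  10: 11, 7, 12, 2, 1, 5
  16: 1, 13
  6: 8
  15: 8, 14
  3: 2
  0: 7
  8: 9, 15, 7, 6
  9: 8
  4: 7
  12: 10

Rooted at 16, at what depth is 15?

5

16–1–10–7–8–15 — 5 edges.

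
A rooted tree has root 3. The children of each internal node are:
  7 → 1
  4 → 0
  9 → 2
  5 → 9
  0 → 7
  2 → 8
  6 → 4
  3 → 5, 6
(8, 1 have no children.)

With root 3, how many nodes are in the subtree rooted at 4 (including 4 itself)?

4's subtree: {4, 0, 7, 1}, size 4.

4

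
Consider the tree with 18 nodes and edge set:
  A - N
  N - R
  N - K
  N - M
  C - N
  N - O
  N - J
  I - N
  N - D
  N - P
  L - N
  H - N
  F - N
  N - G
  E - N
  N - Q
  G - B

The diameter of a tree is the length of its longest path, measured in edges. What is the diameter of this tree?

Starting from B, a farthest node is H at distance 3.
One longest path: B-G-N-H.
So the diameter is 3.

3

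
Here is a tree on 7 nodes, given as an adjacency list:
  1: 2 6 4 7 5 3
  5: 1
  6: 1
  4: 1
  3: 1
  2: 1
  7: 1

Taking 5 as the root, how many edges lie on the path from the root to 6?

2

5–1–6 — 2 edges.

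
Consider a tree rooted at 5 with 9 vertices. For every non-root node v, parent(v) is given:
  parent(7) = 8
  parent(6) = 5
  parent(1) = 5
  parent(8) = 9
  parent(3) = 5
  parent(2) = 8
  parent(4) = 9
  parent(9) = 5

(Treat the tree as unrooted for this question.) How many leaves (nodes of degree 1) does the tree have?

The leaves are 1, 2, 3, 4, 6, 7.
That is 6 leaves.

6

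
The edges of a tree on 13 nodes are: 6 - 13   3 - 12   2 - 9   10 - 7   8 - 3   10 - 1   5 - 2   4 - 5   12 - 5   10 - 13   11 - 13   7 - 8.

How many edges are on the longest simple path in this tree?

BFS from 9 reaches 6 last, at distance 9; BFS from 6 confirms no node is farther.
Path: 9 - 2 - 5 - 12 - 3 - 8 - 7 - 10 - 13 - 6.

9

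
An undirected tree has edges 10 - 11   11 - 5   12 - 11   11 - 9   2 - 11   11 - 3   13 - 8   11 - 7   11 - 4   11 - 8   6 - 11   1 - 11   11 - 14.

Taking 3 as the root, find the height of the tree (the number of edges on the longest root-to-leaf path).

A deepest node is 13, reached by 3 → 11 → 8 → 13.
That path has 3 edges, so the height is 3.

3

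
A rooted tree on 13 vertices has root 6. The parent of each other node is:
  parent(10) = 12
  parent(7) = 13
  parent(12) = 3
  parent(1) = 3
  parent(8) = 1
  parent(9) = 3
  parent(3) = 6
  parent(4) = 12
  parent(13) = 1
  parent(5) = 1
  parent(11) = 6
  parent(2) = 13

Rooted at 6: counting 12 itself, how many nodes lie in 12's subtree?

3

12's subtree: {12, 10, 4}, size 3.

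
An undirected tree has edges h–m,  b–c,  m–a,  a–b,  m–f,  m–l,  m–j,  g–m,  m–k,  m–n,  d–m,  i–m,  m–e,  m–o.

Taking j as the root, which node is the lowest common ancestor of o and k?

Path o→root: o m j; path k→root: k m j.
First common node: m.

m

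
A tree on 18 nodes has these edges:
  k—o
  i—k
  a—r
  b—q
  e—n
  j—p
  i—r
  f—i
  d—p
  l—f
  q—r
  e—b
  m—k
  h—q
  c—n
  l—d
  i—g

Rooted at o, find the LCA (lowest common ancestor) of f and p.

Ancestors of f (toward the root): f, i, k, o.
Ancestors of p: p, d, l, f, i, k, o.
The deepest node appearing in both lists is f.

f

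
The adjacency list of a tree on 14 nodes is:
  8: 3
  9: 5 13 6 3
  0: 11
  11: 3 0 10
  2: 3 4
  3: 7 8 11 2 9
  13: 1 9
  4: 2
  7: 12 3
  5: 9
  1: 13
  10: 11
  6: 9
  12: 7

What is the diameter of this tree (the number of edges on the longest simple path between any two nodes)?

Starting from 1, a farthest node is 12 at distance 5.
One longest path: 1 - 13 - 9 - 3 - 7 - 12.
So the diameter is 5.

5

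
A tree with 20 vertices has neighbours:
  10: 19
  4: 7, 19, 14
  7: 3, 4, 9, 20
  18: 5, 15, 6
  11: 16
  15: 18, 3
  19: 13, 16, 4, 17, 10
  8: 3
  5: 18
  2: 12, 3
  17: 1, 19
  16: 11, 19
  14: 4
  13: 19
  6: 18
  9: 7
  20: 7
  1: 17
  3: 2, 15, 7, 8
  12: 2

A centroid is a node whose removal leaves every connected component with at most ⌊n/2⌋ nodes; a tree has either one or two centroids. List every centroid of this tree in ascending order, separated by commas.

7

Removing 7 splits the tree into components of sizes 9, 8, 1, 1; the largest is 9 ≤ ⌊20/2⌋ = 10.
Every other node leaves some component of size > 10, so the centroid is unique.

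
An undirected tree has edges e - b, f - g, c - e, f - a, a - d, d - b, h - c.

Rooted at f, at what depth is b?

3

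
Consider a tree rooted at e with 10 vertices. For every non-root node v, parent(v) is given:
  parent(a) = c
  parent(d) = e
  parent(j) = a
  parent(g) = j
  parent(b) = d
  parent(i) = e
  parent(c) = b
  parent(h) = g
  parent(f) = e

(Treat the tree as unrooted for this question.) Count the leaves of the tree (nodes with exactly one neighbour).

The leaves are f, h, i.
That is 3 leaves.

3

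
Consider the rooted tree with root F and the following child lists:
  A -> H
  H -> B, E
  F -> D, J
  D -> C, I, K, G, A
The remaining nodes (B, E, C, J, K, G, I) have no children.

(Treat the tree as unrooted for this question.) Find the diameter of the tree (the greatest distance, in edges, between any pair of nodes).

5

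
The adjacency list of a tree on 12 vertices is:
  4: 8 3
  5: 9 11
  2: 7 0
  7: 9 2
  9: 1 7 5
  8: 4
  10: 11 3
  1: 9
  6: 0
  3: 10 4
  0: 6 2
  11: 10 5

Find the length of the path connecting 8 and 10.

8 – 4 – 3 – 10: 3 edges.

3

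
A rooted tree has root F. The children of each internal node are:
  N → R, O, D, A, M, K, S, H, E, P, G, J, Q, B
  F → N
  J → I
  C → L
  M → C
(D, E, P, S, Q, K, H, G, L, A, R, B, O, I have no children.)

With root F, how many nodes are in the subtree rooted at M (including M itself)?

The subtree rooted at M contains: M, C, L — 3 nodes.

3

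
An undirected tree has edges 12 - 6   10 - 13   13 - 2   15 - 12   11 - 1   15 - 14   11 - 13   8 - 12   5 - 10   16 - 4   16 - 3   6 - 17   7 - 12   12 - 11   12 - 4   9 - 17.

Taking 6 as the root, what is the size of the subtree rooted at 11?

The subtree rooted at 11 contains: 11, 1, 13, 2, 10, 5 — 6 nodes.

6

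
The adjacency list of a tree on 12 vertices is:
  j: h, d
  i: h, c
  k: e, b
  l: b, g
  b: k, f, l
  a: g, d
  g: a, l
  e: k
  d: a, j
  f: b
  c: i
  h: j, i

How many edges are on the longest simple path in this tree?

10

A longest path is c - i - h - j - d - a - g - l - b - k - e, with 10 edges.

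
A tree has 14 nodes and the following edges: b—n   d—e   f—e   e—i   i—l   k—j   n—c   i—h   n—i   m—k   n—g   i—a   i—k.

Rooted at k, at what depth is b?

Climbing from b to the root: b–n–i–k. That's 3 steps.

3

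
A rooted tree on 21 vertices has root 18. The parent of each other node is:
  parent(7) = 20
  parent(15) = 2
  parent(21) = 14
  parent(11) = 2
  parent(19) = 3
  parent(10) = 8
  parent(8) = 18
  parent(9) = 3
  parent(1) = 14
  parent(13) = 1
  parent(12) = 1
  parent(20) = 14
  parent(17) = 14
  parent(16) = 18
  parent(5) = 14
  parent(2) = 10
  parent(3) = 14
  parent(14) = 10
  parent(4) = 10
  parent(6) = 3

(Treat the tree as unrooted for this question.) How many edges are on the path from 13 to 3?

3

The path is 13–1–14–3, which has 3 edges.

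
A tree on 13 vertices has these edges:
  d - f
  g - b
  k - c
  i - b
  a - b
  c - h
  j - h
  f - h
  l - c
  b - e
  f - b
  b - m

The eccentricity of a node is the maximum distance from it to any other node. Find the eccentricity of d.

4

Distances from d peak at 4, attained at k (l also at distance 4).
d–f–h–c–k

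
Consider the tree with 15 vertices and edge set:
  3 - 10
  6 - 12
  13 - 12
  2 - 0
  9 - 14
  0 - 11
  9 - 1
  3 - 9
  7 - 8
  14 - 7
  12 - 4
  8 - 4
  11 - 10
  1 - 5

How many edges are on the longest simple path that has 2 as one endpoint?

Distances from 2 peak at 11, attained at 6 (13 also at distance 11).
2-0-11-10-3-9-14-7-8-4-12-6

11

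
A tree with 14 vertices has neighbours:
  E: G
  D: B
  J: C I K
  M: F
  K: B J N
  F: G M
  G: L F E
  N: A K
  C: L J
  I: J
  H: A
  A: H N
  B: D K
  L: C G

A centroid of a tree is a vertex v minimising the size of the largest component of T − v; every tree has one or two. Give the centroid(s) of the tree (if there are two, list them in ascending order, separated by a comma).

J

If J is removed the pieces have sizes 6, 6, 1, all ≤ ⌊14/2⌋ = 7.
No neighbour of J does as well, so J is the unique centroid.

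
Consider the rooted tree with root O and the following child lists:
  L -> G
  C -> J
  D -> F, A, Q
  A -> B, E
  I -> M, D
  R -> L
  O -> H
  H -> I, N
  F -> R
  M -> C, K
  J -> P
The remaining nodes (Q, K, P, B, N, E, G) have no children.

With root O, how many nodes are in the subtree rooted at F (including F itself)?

4

The subtree rooted at F contains: F, R, L, G — 4 nodes.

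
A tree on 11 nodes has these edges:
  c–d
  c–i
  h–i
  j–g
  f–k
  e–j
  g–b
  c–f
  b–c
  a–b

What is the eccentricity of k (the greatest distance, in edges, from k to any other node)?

The node farthest from k is e, via k-f-c-b-g-j-e — 6 edges.

6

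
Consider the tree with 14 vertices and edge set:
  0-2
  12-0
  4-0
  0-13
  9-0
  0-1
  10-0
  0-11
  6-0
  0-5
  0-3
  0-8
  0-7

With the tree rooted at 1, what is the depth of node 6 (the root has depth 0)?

2

Path from 1 to 6: 1 – 0 – 6, which has 2 edges.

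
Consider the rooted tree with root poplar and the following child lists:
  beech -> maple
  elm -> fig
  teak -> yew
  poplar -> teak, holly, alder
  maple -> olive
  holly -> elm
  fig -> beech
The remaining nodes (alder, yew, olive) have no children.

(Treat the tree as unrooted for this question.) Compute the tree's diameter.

Starting from olive, a farthest node is yew at distance 8.
One longest path: olive - maple - beech - fig - elm - holly - poplar - teak - yew.
So the diameter is 8.

8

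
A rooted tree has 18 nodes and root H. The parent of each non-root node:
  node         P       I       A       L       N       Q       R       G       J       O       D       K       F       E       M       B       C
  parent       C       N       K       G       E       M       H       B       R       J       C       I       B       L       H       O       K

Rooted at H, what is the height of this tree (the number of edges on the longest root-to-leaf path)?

The longest root-to-leaf path is H-R-J-O-B-G-L-E-N-I-K-C-P (12 edges).

12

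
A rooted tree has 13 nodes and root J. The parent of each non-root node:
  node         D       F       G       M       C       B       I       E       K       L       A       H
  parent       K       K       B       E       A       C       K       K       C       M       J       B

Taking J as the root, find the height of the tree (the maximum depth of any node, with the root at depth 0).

6

The longest root-to-leaf path is J–A–C–K–E–M–L (6 edges).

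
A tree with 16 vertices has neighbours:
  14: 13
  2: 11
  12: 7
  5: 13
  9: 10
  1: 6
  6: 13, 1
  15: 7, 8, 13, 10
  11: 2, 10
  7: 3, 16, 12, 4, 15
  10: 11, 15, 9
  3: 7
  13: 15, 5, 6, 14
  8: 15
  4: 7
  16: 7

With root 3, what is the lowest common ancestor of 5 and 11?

Path 5→root: 5 13 15 7 3; path 11→root: 11 10 15 7 3.
First common node: 15.

15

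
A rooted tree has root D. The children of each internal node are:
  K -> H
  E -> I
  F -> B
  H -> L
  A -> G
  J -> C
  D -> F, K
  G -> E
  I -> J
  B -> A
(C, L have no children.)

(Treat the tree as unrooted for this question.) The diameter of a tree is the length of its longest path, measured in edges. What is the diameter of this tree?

11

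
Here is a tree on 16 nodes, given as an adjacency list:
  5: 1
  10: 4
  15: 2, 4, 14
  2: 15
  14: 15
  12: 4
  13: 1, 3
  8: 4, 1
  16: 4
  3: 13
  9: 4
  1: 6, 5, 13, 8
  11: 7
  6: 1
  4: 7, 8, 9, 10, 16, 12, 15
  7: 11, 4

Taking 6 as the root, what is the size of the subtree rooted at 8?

11

Descendants of 8 (including itself): 8, 4, 10, 15, 9, 16, 7, 12, 14, 2, 11. That's 11.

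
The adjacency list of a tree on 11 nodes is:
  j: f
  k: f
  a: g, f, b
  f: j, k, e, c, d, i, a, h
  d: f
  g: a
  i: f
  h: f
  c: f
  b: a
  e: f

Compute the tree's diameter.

3

Starting from g, a farthest node is i at distance 3.
One longest path: g–a–f–i.
So the diameter is 3.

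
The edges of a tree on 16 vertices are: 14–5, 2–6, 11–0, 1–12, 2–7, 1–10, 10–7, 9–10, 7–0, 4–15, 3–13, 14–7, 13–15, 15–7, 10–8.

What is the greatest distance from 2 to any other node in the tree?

4

Distances from 2 peak at 4, attained at 12 (3 also at distance 4).
2–7–10–1–12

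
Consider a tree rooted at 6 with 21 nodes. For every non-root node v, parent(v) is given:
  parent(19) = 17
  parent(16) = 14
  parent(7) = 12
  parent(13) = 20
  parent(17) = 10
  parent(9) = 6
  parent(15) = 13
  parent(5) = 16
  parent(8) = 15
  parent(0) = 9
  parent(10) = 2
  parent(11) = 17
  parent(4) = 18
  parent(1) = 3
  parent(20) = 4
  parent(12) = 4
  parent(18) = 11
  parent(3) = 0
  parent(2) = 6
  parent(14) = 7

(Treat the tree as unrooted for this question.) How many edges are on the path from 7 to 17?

5

Walking from 7: 7 – 12 – 4 – 18 – 11 – 17. Length 5.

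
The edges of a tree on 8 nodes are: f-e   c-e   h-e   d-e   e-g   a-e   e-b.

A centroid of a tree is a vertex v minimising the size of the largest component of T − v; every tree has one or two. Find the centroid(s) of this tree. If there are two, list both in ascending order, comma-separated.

Removing e splits the tree into components of sizes 1, 1, 1, 1, 1, 1, 1; the largest is 1 ≤ ⌊8/2⌋ = 4.
No neighbour of e does as well, so e is the unique centroid.

e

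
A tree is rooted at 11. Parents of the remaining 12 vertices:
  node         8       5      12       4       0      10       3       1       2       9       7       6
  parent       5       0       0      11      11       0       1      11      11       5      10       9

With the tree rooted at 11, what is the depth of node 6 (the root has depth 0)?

4

Climbing from 6 to the root: 6 – 9 – 5 – 0 – 11. That's 4 steps.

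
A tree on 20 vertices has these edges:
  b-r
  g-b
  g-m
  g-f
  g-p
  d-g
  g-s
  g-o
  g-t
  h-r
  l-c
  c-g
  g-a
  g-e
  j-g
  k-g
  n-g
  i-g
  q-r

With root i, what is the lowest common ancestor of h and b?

b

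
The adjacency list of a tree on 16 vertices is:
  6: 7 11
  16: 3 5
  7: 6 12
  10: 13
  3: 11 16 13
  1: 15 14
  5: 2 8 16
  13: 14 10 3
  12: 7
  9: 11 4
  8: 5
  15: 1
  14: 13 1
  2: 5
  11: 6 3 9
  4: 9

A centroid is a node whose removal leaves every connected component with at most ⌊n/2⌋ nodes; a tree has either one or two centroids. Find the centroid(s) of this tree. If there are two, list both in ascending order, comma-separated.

Delete 3: the remaining components have sizes 6, 5, 4. Max 6 ≤ 8, so 3 is a centroid.
Every other node leaves some component of size > 8, so the centroid is unique.

3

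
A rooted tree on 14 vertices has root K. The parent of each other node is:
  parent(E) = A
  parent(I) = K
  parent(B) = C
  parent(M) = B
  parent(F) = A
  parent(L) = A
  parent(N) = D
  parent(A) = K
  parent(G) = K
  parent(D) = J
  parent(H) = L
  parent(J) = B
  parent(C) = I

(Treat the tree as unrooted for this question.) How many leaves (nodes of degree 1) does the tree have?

6

Exactly 6 nodes have a single neighbour: E, F, G, H, M, N.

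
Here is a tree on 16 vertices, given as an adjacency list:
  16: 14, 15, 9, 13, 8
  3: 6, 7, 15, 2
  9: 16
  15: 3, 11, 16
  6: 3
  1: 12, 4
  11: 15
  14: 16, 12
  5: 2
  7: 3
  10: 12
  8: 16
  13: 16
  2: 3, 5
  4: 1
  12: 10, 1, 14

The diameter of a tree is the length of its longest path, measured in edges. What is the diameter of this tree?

8

Starting from 4, a farthest node is 5 at distance 8.
One longest path: 4 - 1 - 12 - 14 - 16 - 15 - 3 - 2 - 5.
So the diameter is 8.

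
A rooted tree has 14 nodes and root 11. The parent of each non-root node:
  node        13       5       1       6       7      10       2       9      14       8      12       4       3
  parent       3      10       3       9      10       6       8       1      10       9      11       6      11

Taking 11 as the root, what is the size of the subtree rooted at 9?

9

Descendants of 9 (including itself): 9, 6, 8, 10, 4, 2, 5, 7, 14. That's 9.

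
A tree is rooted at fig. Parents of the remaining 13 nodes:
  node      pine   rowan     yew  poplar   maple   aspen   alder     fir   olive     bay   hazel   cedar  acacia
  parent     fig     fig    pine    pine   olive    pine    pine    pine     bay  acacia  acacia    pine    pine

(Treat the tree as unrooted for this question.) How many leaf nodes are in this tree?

9

Degree-1 nodes: alder, aspen, cedar, fir, hazel, maple, poplar, rowan, yew — 9 of them.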